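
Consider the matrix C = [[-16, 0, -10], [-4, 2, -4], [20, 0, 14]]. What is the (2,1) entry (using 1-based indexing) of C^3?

Characteristic polynomial: λ^3 - 28λ + 48 = (λ - 4)(λ - 2)(λ + 6), so the eigenvalues are -6, 2, 4.
λ=4: eigenvector (-1, -2, 2).
λ=2: eigenvector (0, 1, 0).
λ=-6: eigenvector (-1, 0, 1).
P = [[-1, 0, -1], [-2, 1, 0], [2, 0, 1]], D = diag(4, 2, -6), P⁻¹ = [[1, 0, 1], [2, 1, 2], [-2, 0, -1]].
C³ = P·diag(64, 8, -216)·P⁻¹ = [[-496, 0, -280], [-112, 8, -112], [560, 0, 344]].
The requested entry is -112.

-112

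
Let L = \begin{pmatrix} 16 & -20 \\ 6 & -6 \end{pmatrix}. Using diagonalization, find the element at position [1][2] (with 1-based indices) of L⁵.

Characteristic polynomial: t^2 - 10t + 24 = (t - 6)(t - 4), so the eigenvalues are 4, 6.
t=4: eigenvector (5, 3).
t=6: eigenvector (-2, -1).
P = [[5, -2], [3, -1]], D = diag(4, 6), P⁻¹ = [[-1, 2], [-3, 5]].
L⁵ = P·diag(1024, 7776)·P⁻¹ = [[41536, -67520], [20256, -32736]].
The requested entry is -67520.

-67520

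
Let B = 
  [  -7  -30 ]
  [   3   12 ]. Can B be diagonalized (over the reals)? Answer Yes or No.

Characteristic polynomial: p(t) = t^2 - 5t + 6 = (t - 3)(t - 2).
All 2 eigenvalues are distinct, so B is diagonalizable.

Yes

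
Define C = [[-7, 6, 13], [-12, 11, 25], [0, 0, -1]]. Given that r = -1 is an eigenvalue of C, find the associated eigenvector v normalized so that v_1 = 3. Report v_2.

3

C + 1I = [[-6, 6, 13], [-12, 12, 25], [0, 0, 0]].
Solving (C + 1I)v = 0 gives the eigenspace spanned by (3, 3, 0).
With v_1 = 3, v = (3, 3, 0), so v_2 = 3.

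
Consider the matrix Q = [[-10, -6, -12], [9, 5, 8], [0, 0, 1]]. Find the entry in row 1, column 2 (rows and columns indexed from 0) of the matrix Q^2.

-60

Characteristic polynomial: λ^3 + 4λ^2 - λ - 4 = (λ - 1)(λ + 1)(λ + 4), so the eigenvalues are -4, -1, 1.
λ=-4: eigenvector (1, -1, 0).
λ=-1: eigenvector (-2, 3, 0).
λ=1: eigenvector (0, -2, 1).
P = [[1, -2, 0], [-1, 3, -2], [0, 0, 1]], D = diag(-4, -1, 1), P⁻¹ = [[3, 2, 4], [1, 1, 2], [0, 0, 1]].
Q² = P·diag(16, 1, 1)·P⁻¹ = [[46, 30, 60], [-45, -29, -60], [0, 0, 1]].
The requested entry is -60.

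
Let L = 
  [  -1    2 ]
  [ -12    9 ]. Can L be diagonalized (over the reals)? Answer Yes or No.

Characteristic polynomial: p(s) = s^2 - 8s + 15 = (s - 5)(s - 3).
All 2 eigenvalues are distinct, so L is diagonalizable.

Yes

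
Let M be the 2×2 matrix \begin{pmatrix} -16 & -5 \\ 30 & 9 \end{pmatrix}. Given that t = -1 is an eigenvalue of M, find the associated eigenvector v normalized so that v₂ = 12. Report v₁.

M + 1I = [[-15, -5], [30, 10]].
Solving (M + 1I)v = 0 gives the eigenspace spanned by (-4, 12).
With v₂ = 12, v = (-4, 12), so v₁ = -4.

-4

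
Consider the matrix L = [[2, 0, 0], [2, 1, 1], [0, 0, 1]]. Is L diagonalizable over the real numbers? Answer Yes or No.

No

Characteristic polynomial: p(s) = s^3 - 4s^2 + 5s - 2 = (s - 2)(s - 1)^2.
s = 1 has algebraic multiplicity 2; rank(L − 1I) = 2, so geometric multiplicity = 1.
Geometric multiplicity < algebraic multiplicity, so L is not diagonalizable.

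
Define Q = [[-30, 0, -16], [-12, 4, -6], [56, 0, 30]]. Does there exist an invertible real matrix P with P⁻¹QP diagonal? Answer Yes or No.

Yes

Characteristic polynomial: p(μ) = μ^3 - 4μ^2 - 4μ + 16 = (μ - 4)(μ - 2)(μ + 2).
All 3 eigenvalues are distinct, so Q is diagonalizable.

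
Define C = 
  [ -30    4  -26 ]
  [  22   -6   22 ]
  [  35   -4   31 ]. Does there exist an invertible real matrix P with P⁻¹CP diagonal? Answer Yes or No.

Characteristic polynomial: p(s) = s^3 + 5s^2 - 26s - 120 = (s - 5)(s + 4)(s + 6).
All 3 eigenvalues are distinct, so C is diagonalizable.

Yes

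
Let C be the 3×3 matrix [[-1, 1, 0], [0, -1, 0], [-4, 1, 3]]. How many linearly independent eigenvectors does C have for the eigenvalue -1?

1

C + 1I = [[0, 1, 0], [0, 0, 0], [-4, 1, 4]].
This matrix has rank 2, so its null space has dimension 3 − 2 = 1.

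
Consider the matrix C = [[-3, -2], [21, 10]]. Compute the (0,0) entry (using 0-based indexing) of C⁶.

-19473

Characteristic polynomial: s^2 - 7s + 12 = (s - 4)(s - 3), so the eigenvalues are 3, 4.
s=3: eigenvector (1, -3).
s=4: eigenvector (-2, 7).
P = [[1, -2], [-3, 7]], D = diag(3, 4), P⁻¹ = [[7, 2], [3, 1]].
C⁶ = P·diag(729, 4096)·P⁻¹ = [[-19473, -6734], [70707, 24298]].
The requested entry is -19473.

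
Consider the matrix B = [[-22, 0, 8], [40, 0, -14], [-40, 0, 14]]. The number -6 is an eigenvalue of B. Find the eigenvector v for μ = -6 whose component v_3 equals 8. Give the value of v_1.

B + 6I = [[-16, 0, 8], [40, 6, -14], [-40, 0, 20]].
Solving (B + 6I)v = 0 gives the eigenspace spanned by (4, -8, 8).
With v_3 = 8, v = (4, -8, 8), so v_1 = 4.

4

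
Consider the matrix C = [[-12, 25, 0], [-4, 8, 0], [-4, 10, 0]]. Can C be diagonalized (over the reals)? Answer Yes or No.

No

Characteristic polynomial: p(μ) = μ^3 + 4μ^2 + 4μ = μ(μ + 2)^2.
μ = -2 has algebraic multiplicity 2; rank(C + 2I) = 2, so geometric multiplicity = 1.
Geometric multiplicity < algebraic multiplicity, so C is not diagonalizable.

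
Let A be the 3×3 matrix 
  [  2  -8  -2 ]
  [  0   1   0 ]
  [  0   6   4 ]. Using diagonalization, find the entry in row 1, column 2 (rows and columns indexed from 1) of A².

Characteristic polynomial: t^3 - 7t^2 + 14t - 8 = (t - 4)(t - 2)(t - 1), so the eigenvalues are 1, 2, 4.
t=2: eigenvector (1, 0, 0).
t=1: eigenvector (4, 1, -2).
t=4: eigenvector (-1, 0, 1).
P = [[1, 4, -1], [0, 1, 0], [0, -2, 1]], D = diag(2, 1, 4), P⁻¹ = [[1, -2, 1], [0, 1, 0], [0, 2, 1]].
A² = P·diag(4, 1, 16)·P⁻¹ = [[4, -36, -12], [0, 1, 0], [0, 30, 16]].
The requested entry is -36.

-36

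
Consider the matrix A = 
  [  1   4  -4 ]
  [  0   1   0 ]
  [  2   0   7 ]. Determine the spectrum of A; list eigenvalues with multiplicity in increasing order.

Characteristic polynomial: p(μ) = μ^3 - 9μ^2 + 23μ - 15 = (μ - 5)(μ - 3)(μ - 1).
Roots (with multiplicity): 1, 3, 5.

1, 3, 5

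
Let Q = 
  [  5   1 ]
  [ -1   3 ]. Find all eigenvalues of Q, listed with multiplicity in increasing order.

Characteristic polynomial: p(λ) = λ^2 - 8λ + 16 = (λ - 4)^2.
Roots (with multiplicity): 4, 4.

4, 4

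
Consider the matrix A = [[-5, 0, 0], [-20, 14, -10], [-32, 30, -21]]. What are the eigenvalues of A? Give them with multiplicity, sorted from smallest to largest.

Characteristic polynomial: p(μ) = μ^3 + 12μ^2 + 41μ + 30 = (μ + 1)(μ + 5)(μ + 6).
Roots (with multiplicity): -6, -5, -1.

-6, -5, -1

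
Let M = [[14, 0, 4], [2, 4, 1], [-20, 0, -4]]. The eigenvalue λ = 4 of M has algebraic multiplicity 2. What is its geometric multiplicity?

M − 4I = [[10, 0, 4], [2, 0, 1], [-20, 0, -8]].
This matrix has rank 2, so its null space has dimension 3 − 2 = 1.

1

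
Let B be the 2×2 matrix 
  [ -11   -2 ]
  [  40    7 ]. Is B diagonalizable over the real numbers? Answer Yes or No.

Yes

Characteristic polynomial: p(λ) = λ^2 + 4λ + 3 = (λ + 1)(λ + 3).
All 2 eigenvalues are distinct, so B is diagonalizable.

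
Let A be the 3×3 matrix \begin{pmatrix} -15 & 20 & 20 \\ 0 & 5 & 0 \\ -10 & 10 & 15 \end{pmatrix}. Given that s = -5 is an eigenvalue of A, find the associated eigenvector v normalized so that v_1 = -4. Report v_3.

-2

A + 5I = [[-10, 20, 20], [0, 10, 0], [-10, 10, 20]].
Solving (A + 5I)v = 0 gives the eigenspace spanned by (-4, 0, -2).
With v_1 = -4, v = (-4, 0, -2), so v_3 = -2.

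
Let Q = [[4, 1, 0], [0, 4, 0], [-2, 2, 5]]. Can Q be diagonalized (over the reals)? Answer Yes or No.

No

Characteristic polynomial: p(t) = t^3 - 13t^2 + 56t - 80 = (t - 5)(t - 4)^2.
t = 4 has algebraic multiplicity 2; rank(Q − 4I) = 2, so geometric multiplicity = 1.
Geometric multiplicity < algebraic multiplicity, so Q is not diagonalizable.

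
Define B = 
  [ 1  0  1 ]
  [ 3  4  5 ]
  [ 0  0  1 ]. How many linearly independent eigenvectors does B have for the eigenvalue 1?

B − 1I = [[0, 0, 1], [3, 3, 5], [0, 0, 0]].
This matrix has rank 2, so its null space has dimension 3 − 2 = 1.

1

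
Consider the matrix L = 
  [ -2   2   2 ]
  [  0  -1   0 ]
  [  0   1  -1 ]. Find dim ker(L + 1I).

1

L + 1I = [[-1, 2, 2], [0, 0, 0], [0, 1, 0]].
This matrix has rank 2, so its null space has dimension 3 − 2 = 1.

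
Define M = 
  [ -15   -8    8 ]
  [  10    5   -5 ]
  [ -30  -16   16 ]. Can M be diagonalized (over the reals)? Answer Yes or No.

Yes

Characteristic polynomial: p(r) = r^3 - 6r^2 + 5r = r(r - 5)(r - 1).
All 3 eigenvalues are distinct, so M is diagonalizable.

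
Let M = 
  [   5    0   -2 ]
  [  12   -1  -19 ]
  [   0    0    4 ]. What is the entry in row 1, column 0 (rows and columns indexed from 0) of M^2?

Characteristic polynomial: s^3 - 8s^2 + 11s + 20 = (s - 5)(s - 4)(s + 1), so the eigenvalues are -1, 4, 5.
s=-1: eigenvector (0, 1, 0).
s=5: eigenvector (1, 2, 0).
s=4: eigenvector (2, 1, 1).
P = [[0, 1, 2], [1, 2, 1], [0, 0, 1]], D = diag(-1, 5, 4), P⁻¹ = [[-2, 1, 3], [1, 0, -2], [0, 0, 1]].
M² = P·diag(1, 25, 16)·P⁻¹ = [[25, 0, -18], [48, 1, -81], [0, 0, 16]].
The requested entry is 48.

48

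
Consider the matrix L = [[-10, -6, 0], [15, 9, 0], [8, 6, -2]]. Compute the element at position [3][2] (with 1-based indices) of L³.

Characteristic polynomial: t^3 + 3t^2 + 2t = t(t + 1)(t + 2), so the eigenvalues are -2, -1, 0.
t=-1: eigenvector (-2, 3, 2).
t=0: eigenvector (-3, 5, 3).
t=-2: eigenvector (0, 0, 1).
P = [[-2, -3, 0], [3, 5, 0], [2, 3, 1]], D = diag(-1, 0, -2), P⁻¹ = [[-5, -3, 0], [3, 2, 0], [1, 0, 1]].
L³ = P·diag(-1, 0, -8)·P⁻¹ = [[-10, -6, 0], [15, 9, 0], [2, 6, -8]].
The requested entry is 6.

6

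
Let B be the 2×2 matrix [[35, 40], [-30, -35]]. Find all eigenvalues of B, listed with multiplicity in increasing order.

Characteristic polynomial: p(μ) = μ^2 - 25 = (μ - 5)(μ + 5).
Roots (with multiplicity): -5, 5.

-5, 5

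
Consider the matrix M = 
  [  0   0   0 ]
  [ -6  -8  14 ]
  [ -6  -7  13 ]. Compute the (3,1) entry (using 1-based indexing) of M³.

-216

Characteristic polynomial: t^3 - 5t^2 - 6t = t(t - 6)(t + 1), so the eigenvalues are -1, 0, 6.
t=0: eigenvector (1, 1, 1).
t=-1: eigenvector (0, -2, -1).
t=6: eigenvector (0, 1, 1).
P = [[1, 0, 0], [1, -2, 1], [1, -1, 1]], D = diag(0, -1, 6), P⁻¹ = [[1, 0, 0], [0, -1, 1], [-1, -1, 2]].
M³ = P·diag(0, -1, 216)·P⁻¹ = [[0, 0, 0], [-216, -218, 434], [-216, -217, 433]].
The requested entry is -216.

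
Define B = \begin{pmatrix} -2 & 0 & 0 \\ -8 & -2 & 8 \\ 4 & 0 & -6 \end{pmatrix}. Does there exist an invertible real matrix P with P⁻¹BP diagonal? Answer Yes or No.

Yes

Characteristic polynomial: p(t) = t^3 + 10t^2 + 28t + 24 = (t + 2)^2(t + 6).
t = -2 has algebraic multiplicity 2; rank(B + 2I) = 1, so geometric multiplicity = 2.
Every eigenvalue has geometric = algebraic multiplicity, so B is diagonalizable.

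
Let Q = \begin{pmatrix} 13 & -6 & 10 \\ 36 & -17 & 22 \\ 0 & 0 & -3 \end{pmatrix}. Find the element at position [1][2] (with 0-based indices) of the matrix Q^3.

406

Characteristic polynomial: r^3 + 7r^2 + 7r - 15 = (r - 1)(r + 3)(r + 5), so the eigenvalues are -5, -3, 1.
r=-5: eigenvector (1, 3, 0).
r=1: eigenvector (-1, -2, 0).
r=-3: eigenvector (-1, -1, 1).
P = [[1, -1, -1], [3, -2, -1], [0, 0, 1]], D = diag(-5, 1, -3), P⁻¹ = [[-2, 1, -1], [-3, 1, -2], [0, 0, 1]].
Q³ = P·diag(-125, 1, -27)·P⁻¹ = [[253, -126, 154], [756, -377, 406], [0, 0, -27]].
The requested entry is 406.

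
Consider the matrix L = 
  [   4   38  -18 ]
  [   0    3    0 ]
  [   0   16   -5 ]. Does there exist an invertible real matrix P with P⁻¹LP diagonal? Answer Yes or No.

Characteristic polynomial: p(λ) = λ^3 - 2λ^2 - 23λ + 60 = (λ - 4)(λ - 3)(λ + 5).
All 3 eigenvalues are distinct, so L is diagonalizable.

Yes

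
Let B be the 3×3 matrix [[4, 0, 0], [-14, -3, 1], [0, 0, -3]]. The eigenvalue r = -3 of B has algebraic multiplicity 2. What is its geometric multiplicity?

B + 3I = [[7, 0, 0], [-14, 0, 1], [0, 0, 0]].
This matrix has rank 2, so its null space has dimension 3 − 2 = 1.

1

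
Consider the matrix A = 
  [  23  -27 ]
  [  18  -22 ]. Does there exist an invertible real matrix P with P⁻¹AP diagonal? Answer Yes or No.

Characteristic polynomial: p(r) = r^2 - r - 20 = (r - 5)(r + 4).
All 2 eigenvalues are distinct, so A is diagonalizable.

Yes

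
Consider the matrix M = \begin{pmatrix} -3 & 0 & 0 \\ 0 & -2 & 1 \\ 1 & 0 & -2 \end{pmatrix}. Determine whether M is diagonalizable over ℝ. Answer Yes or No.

Characteristic polynomial: p(s) = s^3 + 7s^2 + 16s + 12 = (s + 2)^2(s + 3).
s = -2 has algebraic multiplicity 2; rank(M + 2I) = 2, so geometric multiplicity = 1.
Geometric multiplicity < algebraic multiplicity, so M is not diagonalizable.

No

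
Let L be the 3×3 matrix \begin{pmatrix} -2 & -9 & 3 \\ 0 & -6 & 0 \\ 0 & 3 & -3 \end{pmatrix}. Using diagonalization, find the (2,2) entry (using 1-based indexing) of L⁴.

Characteristic polynomial: s^3 + 11s^2 + 36s + 36 = (s + 2)(s + 3)(s + 6), so the eigenvalues are -6, -3, -2.
s=-6: eigenvector (3, 1, -1).
s=-2: eigenvector (1, 0, 0).
s=-3: eigenvector (-3, 0, 1).
P = [[3, 1, -3], [1, 0, 0], [-1, 0, 1]], D = diag(-6, -2, -3), P⁻¹ = [[0, 1, 0], [1, 0, 3], [0, 1, 1]].
L⁴ = P·diag(1296, 16, 81)·P⁻¹ = [[16, 3645, -195], [0, 1296, 0], [0, -1215, 81]].
The requested entry is 1296.

1296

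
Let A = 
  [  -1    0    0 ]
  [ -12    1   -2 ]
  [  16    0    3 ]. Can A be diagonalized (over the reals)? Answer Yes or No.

Characteristic polynomial: p(λ) = λ^3 - 3λ^2 - λ + 3 = (λ - 3)(λ - 1)(λ + 1).
All 3 eigenvalues are distinct, so A is diagonalizable.

Yes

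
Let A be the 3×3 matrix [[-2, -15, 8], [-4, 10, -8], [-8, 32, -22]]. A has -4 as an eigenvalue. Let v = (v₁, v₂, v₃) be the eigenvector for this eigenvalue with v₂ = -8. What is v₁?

4

A + 4I = [[2, -15, 8], [-4, 14, -8], [-8, 32, -18]].
Solving (A + 4I)v = 0 gives the eigenspace spanned by (4, -8, -16).
With v₂ = -8, v = (4, -8, -16), so v₁ = 4.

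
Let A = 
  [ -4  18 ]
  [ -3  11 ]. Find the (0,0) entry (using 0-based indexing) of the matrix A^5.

-6154

Characteristic polynomial: μ^2 - 7μ + 10 = (μ - 5)(μ - 2), so the eigenvalues are 2, 5.
μ=2: eigenvector (-3, -1).
μ=5: eigenvector (-2, -1).
P = [[-3, -2], [-1, -1]], D = diag(2, 5), P⁻¹ = [[-1, 2], [1, -3]].
A⁵ = P·diag(32, 3125)·P⁻¹ = [[-6154, 18558], [-3093, 9311]].
The requested entry is -6154.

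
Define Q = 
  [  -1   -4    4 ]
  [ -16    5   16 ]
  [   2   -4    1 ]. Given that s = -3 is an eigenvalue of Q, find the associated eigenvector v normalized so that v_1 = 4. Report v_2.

Q + 3I = [[2, -4, 4], [-16, 8, 16], [2, -4, 4]].
Solving (Q + 3I)v = 0 gives the eigenspace spanned by (4, 4, 2).
With v_1 = 4, v = (4, 4, 2), so v_2 = 4.

4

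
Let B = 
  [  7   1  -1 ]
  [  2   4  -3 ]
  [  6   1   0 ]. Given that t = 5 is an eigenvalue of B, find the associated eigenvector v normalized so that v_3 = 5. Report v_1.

5

B − 5I = [[2, 1, -1], [2, -1, -3], [6, 1, -5]].
Solving (B − 5I)v = 0 gives the eigenspace spanned by (5, -5, 5).
With v_3 = 5, v = (5, -5, 5), so v_1 = 5.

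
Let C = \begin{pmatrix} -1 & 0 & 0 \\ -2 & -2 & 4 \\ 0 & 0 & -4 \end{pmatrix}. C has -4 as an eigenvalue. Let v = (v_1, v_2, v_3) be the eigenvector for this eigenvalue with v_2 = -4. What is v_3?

C + 4I = [[3, 0, 0], [-2, 2, 4], [0, 0, 0]].
Solving (C + 4I)v = 0 gives the eigenspace spanned by (0, -4, 2).
With v_2 = -4, v = (0, -4, 2), so v_3 = 2.

2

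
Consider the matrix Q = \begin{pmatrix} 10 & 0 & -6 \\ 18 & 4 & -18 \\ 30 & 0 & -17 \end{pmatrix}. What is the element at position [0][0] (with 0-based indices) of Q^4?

Characteristic polynomial: t^3 + 3t^2 - 18t - 40 = (t - 4)(t + 2)(t + 5), so the eigenvalues are -5, -2, 4.
t=-5: eigenvector (2, 6, 5).
t=4: eigenvector (0, 1, 0).
t=-2: eigenvector (1, 3, 2).
P = [[2, 0, 1], [6, 1, 3], [5, 0, 2]], D = diag(-5, 4, -2), P⁻¹ = [[-2, 0, 1], [-3, 1, 0], [5, 0, -2]].
Q⁴ = P·diag(625, 256, 16)·P⁻¹ = [[-2420, 0, 1218], [-8028, 256, 3654], [-6090, 0, 3061]].
The requested entry is -2420.

-2420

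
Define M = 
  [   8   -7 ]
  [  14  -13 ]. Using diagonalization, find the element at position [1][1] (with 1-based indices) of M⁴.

-1294

Characteristic polynomial: s^2 + 5s - 6 = (s - 1)(s + 6), so the eigenvalues are -6, 1.
s=-6: eigenvector (1, 2).
s=1: eigenvector (-1, -1).
P = [[1, -1], [2, -1]], D = diag(-6, 1), P⁻¹ = [[-1, 1], [-2, 1]].
M⁴ = P·diag(1296, 1)·P⁻¹ = [[-1294, 1295], [-2590, 2591]].
The requested entry is -1294.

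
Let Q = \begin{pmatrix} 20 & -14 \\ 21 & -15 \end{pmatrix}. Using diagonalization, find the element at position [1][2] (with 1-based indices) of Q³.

-434

Characteristic polynomial: r^2 - 5r - 6 = (r - 6)(r + 1), so the eigenvalues are -1, 6.
r=-1: eigenvector (-2, -3).
r=6: eigenvector (1, 1).
P = [[-2, 1], [-3, 1]], D = diag(-1, 6), P⁻¹ = [[1, -1], [3, -2]].
Q³ = P·diag(-1, 216)·P⁻¹ = [[650, -434], [651, -435]].
The requested entry is -434.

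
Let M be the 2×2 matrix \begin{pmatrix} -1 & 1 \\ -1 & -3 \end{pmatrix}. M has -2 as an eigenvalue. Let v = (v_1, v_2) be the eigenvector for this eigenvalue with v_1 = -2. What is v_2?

2

M + 2I = [[1, 1], [-1, -1]].
Solving (M + 2I)v = 0 gives the eigenspace spanned by (-2, 2).
With v_1 = -2, v = (-2, 2), so v_2 = 2.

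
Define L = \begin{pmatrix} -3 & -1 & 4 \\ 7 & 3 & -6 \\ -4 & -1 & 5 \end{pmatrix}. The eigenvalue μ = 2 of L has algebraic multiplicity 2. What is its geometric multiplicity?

L − 2I = [[-5, -1, 4], [7, 1, -6], [-4, -1, 3]].
This matrix has rank 2, so its null space has dimension 3 − 2 = 1.

1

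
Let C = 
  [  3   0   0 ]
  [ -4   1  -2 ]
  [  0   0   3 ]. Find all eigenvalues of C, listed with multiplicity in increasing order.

1, 3, 3

Characteristic polynomial: p(t) = t^3 - 7t^2 + 15t - 9 = (t - 3)^2(t - 1).
Roots (with multiplicity): 1, 3, 3.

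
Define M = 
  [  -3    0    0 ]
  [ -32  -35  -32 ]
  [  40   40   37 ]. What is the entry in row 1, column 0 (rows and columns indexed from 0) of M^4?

-2176

Characteristic polynomial: λ^3 + λ^2 - 21λ - 45 = (λ - 5)(λ + 3)^2, so the eigenvalues are -3, -3, 5.
λ=-3: eigenvector (1, -1, 0).
λ=-3: eigenvector (0, 1, -1).
λ=5: eigenvector (0, -4, 5).
P = [[1, 0, 0], [-1, 1, -4], [0, -1, 5]], D = diag(-3, -3, 5), P⁻¹ = [[1, 0, 0], [5, 5, 4], [1, 1, 1]].
M⁴ = P·diag(81, 81, 625)·P⁻¹ = [[81, 0, 0], [-2176, -2095, -2176], [2720, 2720, 2801]].
The requested entry is -2176.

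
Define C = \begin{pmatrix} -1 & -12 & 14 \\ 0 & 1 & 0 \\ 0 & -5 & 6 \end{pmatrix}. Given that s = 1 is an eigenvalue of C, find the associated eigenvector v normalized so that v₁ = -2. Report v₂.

C − 1I = [[-2, -12, 14], [0, 0, 0], [0, -5, 5]].
Solving (C − 1I)v = 0 gives the eigenspace spanned by (-2, -2, -2).
With v₁ = -2, v = (-2, -2, -2), so v₂ = -2.

-2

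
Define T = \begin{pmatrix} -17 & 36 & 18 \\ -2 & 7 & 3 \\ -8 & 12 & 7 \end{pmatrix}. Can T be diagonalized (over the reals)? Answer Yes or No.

No

Characteristic polynomial: p(μ) = μ^3 + 3μ^2 - 9μ + 5 = (μ - 1)^2(μ + 5).
μ = 1 has algebraic multiplicity 2; rank(T − 1I) = 2, so geometric multiplicity = 1.
Geometric multiplicity < algebraic multiplicity, so T is not diagonalizable.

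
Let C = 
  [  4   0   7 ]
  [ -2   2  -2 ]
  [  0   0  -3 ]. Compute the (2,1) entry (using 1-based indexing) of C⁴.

Characteristic polynomial: s^3 - 3s^2 - 10s + 24 = (s - 4)(s - 2)(s + 3), so the eigenvalues are -3, 2, 4.
s=4: eigenvector (1, -1, 0).
s=2: eigenvector (0, 1, 0).
s=-3: eigenvector (-1, 0, 1).
P = [[1, 0, -1], [-1, 1, 0], [0, 0, 1]], D = diag(4, 2, -3), P⁻¹ = [[1, 0, 1], [1, 1, 1], [0, 0, 1]].
C⁴ = P·diag(256, 16, 81)·P⁻¹ = [[256, 0, 175], [-240, 16, -240], [0, 0, 81]].
The requested entry is -240.

-240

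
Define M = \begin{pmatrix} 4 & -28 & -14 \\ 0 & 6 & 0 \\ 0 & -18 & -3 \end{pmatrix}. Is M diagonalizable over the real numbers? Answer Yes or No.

Yes

Characteristic polynomial: p(μ) = μ^3 - 7μ^2 - 6μ + 72 = (μ - 6)(μ - 4)(μ + 3).
All 3 eigenvalues are distinct, so M is diagonalizable.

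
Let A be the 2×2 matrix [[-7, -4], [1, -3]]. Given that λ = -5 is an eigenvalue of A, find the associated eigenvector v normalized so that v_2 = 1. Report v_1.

-2

A + 5I = [[-2, -4], [1, 2]].
Solving (A + 5I)v = 0 gives the eigenspace spanned by (-2, 1).
With v_2 = 1, v = (-2, 1), so v_1 = -2.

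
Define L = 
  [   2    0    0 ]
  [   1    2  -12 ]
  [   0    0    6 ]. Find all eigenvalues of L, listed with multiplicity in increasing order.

Characteristic polynomial: p(t) = t^3 - 10t^2 + 28t - 24 = (t - 6)(t - 2)^2.
Roots (with multiplicity): 2, 2, 6.

2, 2, 6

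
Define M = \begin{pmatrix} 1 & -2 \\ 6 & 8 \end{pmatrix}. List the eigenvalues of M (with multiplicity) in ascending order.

4, 5

Characteristic polynomial: p(t) = t^2 - 9t + 20 = (t - 5)(t - 4).
Roots (with multiplicity): 4, 5.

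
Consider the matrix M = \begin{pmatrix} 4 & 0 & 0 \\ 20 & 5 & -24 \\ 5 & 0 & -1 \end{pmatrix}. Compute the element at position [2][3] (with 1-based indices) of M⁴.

Characteristic polynomial: t^3 - 8t^2 + 11t + 20 = (t - 5)(t - 4)(t + 1), so the eigenvalues are -1, 4, 5.
t=5: eigenvector (0, 1, 0).
t=4: eigenvector (1, 4, 1).
t=-1: eigenvector (0, 4, 1).
P = [[0, 1, 0], [1, 4, 4], [0, 1, 1]], D = diag(5, 4, -1), P⁻¹ = [[0, 1, -4], [1, 0, 0], [-1, 0, 1]].
M⁴ = P·diag(625, 256, 1)·P⁻¹ = [[256, 0, 0], [1020, 625, -2496], [255, 0, 1]].
The requested entry is -2496.

-2496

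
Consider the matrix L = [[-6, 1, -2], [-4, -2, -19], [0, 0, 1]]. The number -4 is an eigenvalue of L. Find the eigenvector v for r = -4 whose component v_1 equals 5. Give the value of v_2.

L + 4I = [[-2, 1, -2], [-4, 2, -19], [0, 0, 5]].
Solving (L + 4I)v = 0 gives the eigenspace spanned by (5, 10, 0).
With v_1 = 5, v = (5, 10, 0), so v_2 = 10.

10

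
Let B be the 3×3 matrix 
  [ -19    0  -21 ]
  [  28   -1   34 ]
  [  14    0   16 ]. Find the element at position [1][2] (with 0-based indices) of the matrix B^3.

550

Characteristic polynomial: μ^3 + 4μ^2 - 7μ - 10 = (μ - 2)(μ + 1)(μ + 5), so the eigenvalues are -5, -1, 2.
μ=-5: eigenvector (3, -4, -2).
μ=2: eigenvector (-1, 2, 1).
μ=-1: eigenvector (0, 1, 0).
P = [[3, -1, 0], [-4, 2, 1], [-2, 1, 0]], D = diag(-5, 2, -1), P⁻¹ = [[1, 0, 1], [2, 0, 3], [0, 1, -2]].
B³ = P·diag(-125, 8, -1)·P⁻¹ = [[-391, 0, -399], [532, -1, 550], [266, 0, 274]].
The requested entry is 550.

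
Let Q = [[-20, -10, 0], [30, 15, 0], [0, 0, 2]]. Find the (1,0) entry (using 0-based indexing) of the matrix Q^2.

-150

Characteristic polynomial: r^3 + 3r^2 - 10r = r(r - 2)(r + 5), so the eigenvalues are -5, 0, 2.
r=0: eigenvector (1, -2, 0).
r=-5: eigenvector (2, -3, 0).
r=2: eigenvector (0, 0, 1).
P = [[1, 2, 0], [-2, -3, 0], [0, 0, 1]], D = diag(0, -5, 2), P⁻¹ = [[-3, -2, 0], [2, 1, 0], [0, 0, 1]].
Q² = P·diag(0, 25, 4)·P⁻¹ = [[100, 50, 0], [-150, -75, 0], [0, 0, 4]].
The requested entry is -150.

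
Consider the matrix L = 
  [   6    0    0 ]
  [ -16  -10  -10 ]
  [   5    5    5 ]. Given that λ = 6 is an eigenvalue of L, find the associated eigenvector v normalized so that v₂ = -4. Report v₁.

4

L − 6I = [[0, 0, 0], [-16, -16, -10], [5, 5, -1]].
Solving (L − 6I)v = 0 gives the eigenspace spanned by (4, -4, 0).
With v₂ = -4, v = (4, -4, 0), so v₁ = 4.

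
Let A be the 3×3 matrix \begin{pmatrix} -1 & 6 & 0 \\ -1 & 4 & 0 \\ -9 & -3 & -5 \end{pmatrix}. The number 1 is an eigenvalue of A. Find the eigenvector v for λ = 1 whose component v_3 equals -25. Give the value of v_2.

A − 1I = [[-2, 6, 0], [-1, 3, 0], [-9, -3, -6]].
Solving (A − 1I)v = 0 gives the eigenspace spanned by (15, 5, -25).
With v_3 = -25, v = (15, 5, -25), so v_2 = 5.

5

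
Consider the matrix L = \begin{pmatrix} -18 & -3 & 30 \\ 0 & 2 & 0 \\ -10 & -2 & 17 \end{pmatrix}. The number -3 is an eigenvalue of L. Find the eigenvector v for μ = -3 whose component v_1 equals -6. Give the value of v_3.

L + 3I = [[-15, -3, 30], [0, 5, 0], [-10, -2, 20]].
Solving (L + 3I)v = 0 gives the eigenspace spanned by (-6, 0, -3).
With v_1 = -6, v = (-6, 0, -3), so v_3 = -3.

-3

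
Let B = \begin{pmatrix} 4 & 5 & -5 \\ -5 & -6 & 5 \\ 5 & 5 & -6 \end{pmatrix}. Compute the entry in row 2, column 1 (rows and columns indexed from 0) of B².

Characteristic polynomial: t^3 + 8t^2 + 13t + 6 = (t + 1)^2(t + 6), so the eigenvalues are -6, -1, -1.
t=-1: eigenvector (2, -1, 1).
t=-1: eigenvector (-1, 1, 0).
t=-6: eigenvector (1, -1, 1).
P = [[2, -1, 1], [-1, 1, -1], [1, 0, 1]], D = diag(-1, -1, -6), P⁻¹ = [[1, 1, 0], [0, 1, 1], [-1, -1, 1]].
B² = P·diag(1, 1, 36)·P⁻¹ = [[-34, -35, 35], [35, 36, -35], [-35, -35, 36]].
The requested entry is -35.

-35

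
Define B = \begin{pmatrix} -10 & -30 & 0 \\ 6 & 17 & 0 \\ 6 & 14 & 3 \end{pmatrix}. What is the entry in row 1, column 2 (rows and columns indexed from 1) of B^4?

-6090

Characteristic polynomial: r^3 - 10r^2 + 31r - 30 = (r - 5)(r - 3)(r - 2), so the eigenvalues are 2, 3, 5.
r=2: eigenvector (5, -2, -2).
r=3: eigenvector (0, 0, -1).
r=5: eigenvector (-2, 1, 1).
P = [[5, 0, -2], [-2, 0, 1], [-2, -1, 1]], D = diag(2, 3, 5), P⁻¹ = [[1, 2, 0], [0, 1, -1], [2, 5, 0]].
B⁴ = P·diag(16, 81, 625)·P⁻¹ = [[-2420, -6090, 0], [1218, 3061, 0], [1218, 2980, 81]].
The requested entry is -6090.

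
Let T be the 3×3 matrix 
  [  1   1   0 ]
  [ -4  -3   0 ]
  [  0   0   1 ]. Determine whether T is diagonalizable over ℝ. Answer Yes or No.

No

Characteristic polynomial: p(r) = r^3 + r^2 - r - 1 = (r - 1)(r + 1)^2.
r = -1 has algebraic multiplicity 2; rank(T + 1I) = 2, so geometric multiplicity = 1.
Geometric multiplicity < algebraic multiplicity, so T is not diagonalizable.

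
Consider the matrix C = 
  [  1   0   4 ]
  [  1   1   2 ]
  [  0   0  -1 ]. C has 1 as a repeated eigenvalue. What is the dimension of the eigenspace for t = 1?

C − 1I = [[0, 0, 4], [1, 0, 2], [0, 0, -2]].
This matrix has rank 2, so its null space has dimension 3 − 2 = 1.

1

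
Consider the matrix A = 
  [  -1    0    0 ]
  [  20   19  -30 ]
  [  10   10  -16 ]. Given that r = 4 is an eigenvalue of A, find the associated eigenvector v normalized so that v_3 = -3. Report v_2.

-6

A − 4I = [[-5, 0, 0], [20, 15, -30], [10, 10, -20]].
Solving (A − 4I)v = 0 gives the eigenspace spanned by (0, -6, -3).
With v_3 = -3, v = (0, -6, -3), so v_2 = -6.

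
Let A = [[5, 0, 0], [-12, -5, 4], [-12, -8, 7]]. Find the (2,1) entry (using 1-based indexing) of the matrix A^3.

Characteristic polynomial: λ^3 - 7λ^2 + 7λ + 15 = (λ - 5)(λ - 3)(λ + 1), so the eigenvalues are -1, 3, 5.
λ=5: eigenvector (1, -2, -2).
λ=3: eigenvector (0, 1, 2).
λ=-1: eigenvector (0, -1, -1).
P = [[1, 0, 0], [-2, 1, -1], [-2, 2, -1]], D = diag(5, 3, -1), P⁻¹ = [[1, 0, 0], [0, -1, 1], [-2, -2, 1]].
A³ = P·diag(125, 27, -1)·P⁻¹ = [[125, 0, 0], [-252, -29, 28], [-252, -56, 55]].
The requested entry is -252.

-252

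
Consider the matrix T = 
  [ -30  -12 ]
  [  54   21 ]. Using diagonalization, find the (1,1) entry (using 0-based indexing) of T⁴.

Characteristic polynomial: μ^2 + 9μ + 18 = (μ + 3)(μ + 6), so the eigenvalues are -6, -3.
μ=-6: eigenvector (1, -2).
μ=-3: eigenvector (4, -9).
P = [[1, 4], [-2, -9]], D = diag(-6, -3), P⁻¹ = [[9, 4], [-2, -1]].
T⁴ = P·diag(1296, 81)·P⁻¹ = [[11016, 4860], [-21870, -9639]].
The requested entry is -9639.

-9639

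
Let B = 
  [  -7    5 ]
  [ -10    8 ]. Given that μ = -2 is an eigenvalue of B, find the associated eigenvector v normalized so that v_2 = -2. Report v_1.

B + 2I = [[-5, 5], [-10, 10]].
Solving (B + 2I)v = 0 gives the eigenspace spanned by (-2, -2).
With v_2 = -2, v = (-2, -2), so v_1 = -2.

-2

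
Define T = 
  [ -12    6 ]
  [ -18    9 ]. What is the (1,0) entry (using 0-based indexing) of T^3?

-162

Characteristic polynomial: μ^2 + 3μ = μ(μ + 3), so the eigenvalues are -3, 0.
μ=0: eigenvector (-1, -2).
μ=-3: eigenvector (2, 3).
P = [[-1, 2], [-2, 3]], D = diag(0, -3), P⁻¹ = [[3, -2], [2, -1]].
T³ = P·diag(0, -27)·P⁻¹ = [[-108, 54], [-162, 81]].
The requested entry is -162.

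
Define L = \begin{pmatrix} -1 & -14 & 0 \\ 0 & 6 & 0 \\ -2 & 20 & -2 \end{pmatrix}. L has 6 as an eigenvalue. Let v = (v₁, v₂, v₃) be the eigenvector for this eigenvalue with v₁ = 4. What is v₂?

L − 6I = [[-7, -14, 0], [0, 0, 0], [-2, 20, -8]].
Solving (L − 6I)v = 0 gives the eigenspace spanned by (4, -2, -6).
With v₁ = 4, v = (4, -2, -6), so v₂ = -2.

-2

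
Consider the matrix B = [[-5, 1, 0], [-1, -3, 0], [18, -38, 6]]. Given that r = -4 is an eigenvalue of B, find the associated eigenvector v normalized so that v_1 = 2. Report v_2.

2

B + 4I = [[-1, 1, 0], [-1, 1, 0], [18, -38, 10]].
Solving (B + 4I)v = 0 gives the eigenspace spanned by (2, 2, 4).
With v_1 = 2, v = (2, 2, 4), so v_2 = 2.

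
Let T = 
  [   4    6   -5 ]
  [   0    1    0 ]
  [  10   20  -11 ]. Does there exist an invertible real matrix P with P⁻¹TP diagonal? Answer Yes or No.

Characteristic polynomial: p(r) = r^3 + 6r^2 - r - 6 = (r - 1)(r + 1)(r + 6).
All 3 eigenvalues are distinct, so T is diagonalizable.

Yes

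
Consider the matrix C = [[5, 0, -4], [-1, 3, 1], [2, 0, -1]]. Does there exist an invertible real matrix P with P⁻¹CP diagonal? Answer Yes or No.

No

Characteristic polynomial: p(s) = s^3 - 7s^2 + 15s - 9 = (s - 3)^2(s - 1).
s = 3 has algebraic multiplicity 2; rank(C − 3I) = 2, so geometric multiplicity = 1.
Geometric multiplicity < algebraic multiplicity, so C is not diagonalizable.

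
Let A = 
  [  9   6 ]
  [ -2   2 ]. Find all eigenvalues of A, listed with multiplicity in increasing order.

5, 6

Characteristic polynomial: p(λ) = λ^2 - 11λ + 30 = (λ - 6)(λ - 5).
Roots (with multiplicity): 5, 6.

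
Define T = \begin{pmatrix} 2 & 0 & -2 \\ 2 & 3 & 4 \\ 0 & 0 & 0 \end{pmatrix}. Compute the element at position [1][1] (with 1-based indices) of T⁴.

Characteristic polynomial: r^3 - 5r^2 + 6r = r(r - 3)(r - 2), so the eigenvalues are 0, 2, 3.
r=2: eigenvector (-1, 2, 0).
r=3: eigenvector (0, 1, 0).
r=0: eigenvector (1, -2, 1).
P = [[-1, 0, 1], [2, 1, -2], [0, 0, 1]], D = diag(2, 3, 0), P⁻¹ = [[-1, 0, 1], [2, 1, 0], [0, 0, 1]].
T⁴ = P·diag(16, 81, 0)·P⁻¹ = [[16, 0, -16], [130, 81, 32], [0, 0, 0]].
The requested entry is 16.

16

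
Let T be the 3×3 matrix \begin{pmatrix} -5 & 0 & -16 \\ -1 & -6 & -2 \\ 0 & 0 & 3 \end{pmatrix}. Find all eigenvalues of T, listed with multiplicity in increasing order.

-6, -5, 3

Characteristic polynomial: p(μ) = μ^3 + 8μ^2 - 3μ - 90 = (μ - 3)(μ + 5)(μ + 6).
Roots (with multiplicity): -6, -5, 3.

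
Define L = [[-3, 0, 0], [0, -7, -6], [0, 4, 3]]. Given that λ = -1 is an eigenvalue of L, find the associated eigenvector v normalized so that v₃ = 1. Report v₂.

L + 1I = [[-2, 0, 0], [0, -6, -6], [0, 4, 4]].
Solving (L + 1I)v = 0 gives the eigenspace spanned by (0, -1, 1).
With v₃ = 1, v = (0, -1, 1), so v₂ = -1.

-1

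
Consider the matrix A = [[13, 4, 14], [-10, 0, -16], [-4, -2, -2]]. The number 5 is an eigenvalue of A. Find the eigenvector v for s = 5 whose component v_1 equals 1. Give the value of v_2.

A − 5I = [[8, 4, 14], [-10, -5, -16], [-4, -2, -7]].
Solving (A − 5I)v = 0 gives the eigenspace spanned by (1, -2, 0).
With v_1 = 1, v = (1, -2, 0), so v_2 = -2.

-2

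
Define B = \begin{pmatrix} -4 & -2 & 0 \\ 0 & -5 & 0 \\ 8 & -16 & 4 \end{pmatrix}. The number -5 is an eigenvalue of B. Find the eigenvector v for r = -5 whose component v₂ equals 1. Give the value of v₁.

2

B + 5I = [[1, -2, 0], [0, 0, 0], [8, -16, 9]].
Solving (B + 5I)v = 0 gives the eigenspace spanned by (2, 1, 0).
With v₂ = 1, v = (2, 1, 0), so v₁ = 2.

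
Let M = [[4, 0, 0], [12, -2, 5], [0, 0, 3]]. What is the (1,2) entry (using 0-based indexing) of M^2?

5

Characteristic polynomial: s^3 - 5s^2 - 2s + 24 = (s - 4)(s - 3)(s + 2), so the eigenvalues are -2, 3, 4.
s=4: eigenvector (1, 2, 0).
s=-2: eigenvector (0, 1, 0).
s=3: eigenvector (0, 1, 1).
P = [[1, 0, 0], [2, 1, 1], [0, 0, 1]], D = diag(4, -2, 3), P⁻¹ = [[1, 0, 0], [-2, 1, -1], [0, 0, 1]].
M² = P·diag(16, 4, 9)·P⁻¹ = [[16, 0, 0], [24, 4, 5], [0, 0, 9]].
The requested entry is 5.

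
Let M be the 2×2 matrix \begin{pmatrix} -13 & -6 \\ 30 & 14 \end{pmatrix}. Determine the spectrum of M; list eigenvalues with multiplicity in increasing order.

Characteristic polynomial: p(μ) = μ^2 - μ - 2 = (μ - 2)(μ + 1).
Roots (with multiplicity): -1, 2.

-1, 2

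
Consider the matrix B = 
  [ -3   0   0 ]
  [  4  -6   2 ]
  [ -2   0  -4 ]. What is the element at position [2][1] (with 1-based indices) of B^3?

Characteristic polynomial: s^3 + 13s^2 + 54s + 72 = (s + 3)(s + 4)(s + 6), so the eigenvalues are -6, -4, -3.
s=-3: eigenvector (1, 0, -2).
s=-4: eigenvector (0, 1, 1).
s=-6: eigenvector (0, 1, 0).
P = [[1, 0, 0], [0, 1, 1], [-2, 1, 0]], D = diag(-3, -4, -6), P⁻¹ = [[1, 0, 0], [2, 0, 1], [-2, 1, -1]].
B³ = P·diag(-27, -64, -216)·P⁻¹ = [[-27, 0, 0], [304, -216, 152], [-74, 0, -64]].
The requested entry is 304.

304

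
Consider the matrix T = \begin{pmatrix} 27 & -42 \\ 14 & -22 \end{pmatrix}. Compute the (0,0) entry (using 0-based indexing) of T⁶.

Characteristic polynomial: μ^2 - 5μ - 6 = (μ - 6)(μ + 1), so the eigenvalues are -1, 6.
μ=-1: eigenvector (-3, -2).
μ=6: eigenvector (2, 1).
P = [[-3, 2], [-2, 1]], D = diag(-1, 6), P⁻¹ = [[1, -2], [2, -3]].
T⁶ = P·diag(1, 46656)·P⁻¹ = [[186621, -279930], [93310, -139964]].
The requested entry is 186621.

186621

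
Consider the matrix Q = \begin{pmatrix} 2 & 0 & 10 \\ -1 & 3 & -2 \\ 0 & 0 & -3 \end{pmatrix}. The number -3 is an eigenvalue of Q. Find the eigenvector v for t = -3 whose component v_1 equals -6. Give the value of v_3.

Q + 3I = [[5, 0, 10], [-1, 6, -2], [0, 0, 0]].
Solving (Q + 3I)v = 0 gives the eigenspace spanned by (-6, 0, 3).
With v_1 = -6, v = (-6, 0, 3), so v_3 = 3.

3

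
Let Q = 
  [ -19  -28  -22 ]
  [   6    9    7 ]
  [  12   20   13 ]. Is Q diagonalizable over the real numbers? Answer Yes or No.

Characteristic polynomial: p(μ) = μ^3 - 3μ^2 - 9μ - 5 = (μ - 5)(μ + 1)^2.
μ = -1 has algebraic multiplicity 2; rank(Q + 1I) = 2, so geometric multiplicity = 1.
Geometric multiplicity < algebraic multiplicity, so Q is not diagonalizable.

No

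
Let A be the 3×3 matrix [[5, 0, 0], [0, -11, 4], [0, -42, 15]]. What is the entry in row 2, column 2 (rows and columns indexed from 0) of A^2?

Characteristic polynomial: μ^3 - 9μ^2 + 23μ - 15 = (μ - 5)(μ - 3)(μ - 1), so the eigenvalues are 1, 3, 5.
μ=5: eigenvector (1, 0, 0).
μ=1: eigenvector (0, 1, 3).
μ=3: eigenvector (0, 2, 7).
P = [[1, 0, 0], [0, 1, 2], [0, 3, 7]], D = diag(5, 1, 3), P⁻¹ = [[1, 0, 0], [0, 7, -2], [0, -3, 1]].
A² = P·diag(25, 1, 9)·P⁻¹ = [[25, 0, 0], [0, -47, 16], [0, -168, 57]].
The requested entry is 57.

57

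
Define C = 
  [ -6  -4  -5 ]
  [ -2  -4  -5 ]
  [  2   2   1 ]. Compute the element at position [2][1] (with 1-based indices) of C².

10

Characteristic polynomial: t^3 + 9t^2 + 26t + 24 = (t + 2)(t + 3)(t + 4), so the eigenvalues are -4, -3, -2.
t=-2: eigenvector (-1, 1, 0).
t=-4: eigenvector (5, 0, -2).
t=-3: eigenvector (-3, 1, 1).
P = [[-1, 5, -3], [1, 0, 1], [0, -2, 1]], D = diag(-2, -4, -3), P⁻¹ = [[-2, -1, -5], [1, 1, 2], [2, 2, 5]].
C² = P·diag(4, 16, 9)·P⁻¹ = [[34, 30, 45], [10, 14, 25], [-14, -14, -19]].
The requested entry is 10.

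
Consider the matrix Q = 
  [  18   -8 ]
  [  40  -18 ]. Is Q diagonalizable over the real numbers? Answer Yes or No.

Yes

Characteristic polynomial: p(t) = t^2 - 4 = (t - 2)(t + 2).
All 2 eigenvalues are distinct, so Q is diagonalizable.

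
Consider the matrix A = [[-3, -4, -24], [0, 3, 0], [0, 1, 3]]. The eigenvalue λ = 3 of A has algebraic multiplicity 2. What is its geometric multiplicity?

A − 3I = [[-6, -4, -24], [0, 0, 0], [0, 1, 0]].
This matrix has rank 2, so its null space has dimension 3 − 2 = 1.

1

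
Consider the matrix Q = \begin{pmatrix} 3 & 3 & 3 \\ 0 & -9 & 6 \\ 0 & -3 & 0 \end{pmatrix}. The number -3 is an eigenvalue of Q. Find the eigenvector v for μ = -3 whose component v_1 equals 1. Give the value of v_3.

Q + 3I = [[6, 3, 3], [0, -6, 6], [0, -3, 3]].
Solving (Q + 3I)v = 0 gives the eigenspace spanned by (1, -1, -1).
With v_1 = 1, v = (1, -1, -1), so v_3 = -1.

-1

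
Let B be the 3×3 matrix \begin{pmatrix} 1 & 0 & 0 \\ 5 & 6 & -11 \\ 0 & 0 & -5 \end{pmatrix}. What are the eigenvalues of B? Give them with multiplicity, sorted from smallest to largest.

Characteristic polynomial: p(t) = t^3 - 2t^2 - 29t + 30 = (t - 6)(t - 1)(t + 5).
Roots (with multiplicity): -5, 1, 6.

-5, 1, 6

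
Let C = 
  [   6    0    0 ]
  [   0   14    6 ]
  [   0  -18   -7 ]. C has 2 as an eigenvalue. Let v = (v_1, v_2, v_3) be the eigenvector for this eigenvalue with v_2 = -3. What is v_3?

6

C − 2I = [[4, 0, 0], [0, 12, 6], [0, -18, -9]].
Solving (C − 2I)v = 0 gives the eigenspace spanned by (0, -3, 6).
With v_2 = -3, v = (0, -3, 6), so v_3 = 6.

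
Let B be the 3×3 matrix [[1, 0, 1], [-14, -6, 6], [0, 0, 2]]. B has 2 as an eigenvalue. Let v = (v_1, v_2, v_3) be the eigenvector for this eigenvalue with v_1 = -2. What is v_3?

B − 2I = [[-1, 0, 1], [-14, -8, 6], [0, 0, 0]].
Solving (B − 2I)v = 0 gives the eigenspace spanned by (-2, 2, -2).
With v_1 = -2, v = (-2, 2, -2), so v_3 = -2.

-2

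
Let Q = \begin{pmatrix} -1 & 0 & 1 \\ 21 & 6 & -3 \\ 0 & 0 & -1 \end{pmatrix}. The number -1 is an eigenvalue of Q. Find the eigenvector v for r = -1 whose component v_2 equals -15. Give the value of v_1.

5

Q + 1I = [[0, 0, 1], [21, 7, -3], [0, 0, 0]].
Solving (Q + 1I)v = 0 gives the eigenspace spanned by (5, -15, 0).
With v_2 = -15, v = (5, -15, 0), so v_1 = 5.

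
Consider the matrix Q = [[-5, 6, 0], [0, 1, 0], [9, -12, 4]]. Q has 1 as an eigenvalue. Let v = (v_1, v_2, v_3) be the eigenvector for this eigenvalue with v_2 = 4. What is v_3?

4

Q − 1I = [[-6, 6, 0], [0, 0, 0], [9, -12, 3]].
Solving (Q − 1I)v = 0 gives the eigenspace spanned by (4, 4, 4).
With v_2 = 4, v = (4, 4, 4), so v_3 = 4.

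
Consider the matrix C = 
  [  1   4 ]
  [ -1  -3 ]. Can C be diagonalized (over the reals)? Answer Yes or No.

No

Characteristic polynomial: p(λ) = λ^2 + 2λ + 1 = (λ + 1)^2.
λ = -1 has algebraic multiplicity 2; rank(C + 1I) = 1, so geometric multiplicity = 1.
Geometric multiplicity < algebraic multiplicity, so C is not diagonalizable.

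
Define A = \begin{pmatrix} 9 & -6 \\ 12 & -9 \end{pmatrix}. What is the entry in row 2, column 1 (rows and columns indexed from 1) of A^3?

108

Characteristic polynomial: s^2 - 9 = (s - 3)(s + 3), so the eigenvalues are -3, 3.
s=-3: eigenvector (-1, -2).
s=3: eigenvector (1, 1).
P = [[-1, 1], [-2, 1]], D = diag(-3, 3), P⁻¹ = [[1, -1], [2, -1]].
A³ = P·diag(-27, 27)·P⁻¹ = [[81, -54], [108, -81]].
The requested entry is 108.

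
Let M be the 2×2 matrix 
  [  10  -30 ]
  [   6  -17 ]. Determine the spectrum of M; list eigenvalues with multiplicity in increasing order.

Characteristic polynomial: p(λ) = λ^2 + 7λ + 10 = (λ + 2)(λ + 5).
Roots (with multiplicity): -5, -2.

-5, -2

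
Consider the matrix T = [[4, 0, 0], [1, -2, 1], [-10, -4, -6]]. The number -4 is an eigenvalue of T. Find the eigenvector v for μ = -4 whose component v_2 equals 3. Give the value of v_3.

T + 4I = [[8, 0, 0], [1, 2, 1], [-10, -4, -2]].
Solving (T + 4I)v = 0 gives the eigenspace spanned by (0, 3, -6).
With v_2 = 3, v = (0, 3, -6), so v_3 = -6.

-6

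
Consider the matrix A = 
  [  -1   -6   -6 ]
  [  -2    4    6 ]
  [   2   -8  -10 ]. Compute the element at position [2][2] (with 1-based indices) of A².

Characteristic polynomial: μ^3 + 7μ^2 + 14μ + 8 = (μ + 1)(μ + 2)(μ + 4), so the eigenvalues are -4, -2, -1.
μ=-1: eigenvector (1, -2, 2).
μ=-2: eigenvector (0, 1, -1).
μ=-4: eigenvector (2, -1, 2).
P = [[1, 0, 2], [-2, 1, -1], [2, -1, 2]], D = diag(-1, -2, -4), P⁻¹ = [[1, -2, -2], [2, -2, -3], [0, 1, 1]].
A² = P·diag(1, 4, 16)·P⁻¹ = [[1, 30, 30], [6, -20, -24], [-6, 36, 40]].
The requested entry is -20.

-20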